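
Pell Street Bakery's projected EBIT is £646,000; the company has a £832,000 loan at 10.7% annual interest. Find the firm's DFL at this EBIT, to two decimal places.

Interest = £89,024.00.
Degree of financial leverage = EBIT / (EBIT − interest) = £646,000 / £556,976.00 = 1.1598.

1.16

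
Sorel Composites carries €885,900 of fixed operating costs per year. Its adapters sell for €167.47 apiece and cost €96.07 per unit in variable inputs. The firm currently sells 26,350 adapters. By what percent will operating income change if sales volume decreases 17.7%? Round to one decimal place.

Total contribution margin = 26,350 × €71.40 = €1,881,390.00.
Operating income = contribution − fixed costs = €1,881,390.00 − €885,900 = €995,490.00.
DOL = contribution ÷ EBIT = €1,881,390.00 ÷ €995,490.00 = 1.8899.
Operating income changes by 1.8899 × -17.7% = -33.5%.

-33.5%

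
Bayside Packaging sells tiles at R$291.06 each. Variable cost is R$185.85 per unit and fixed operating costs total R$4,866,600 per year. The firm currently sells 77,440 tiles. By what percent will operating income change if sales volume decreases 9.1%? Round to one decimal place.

At 77,440 units, contribution = 77,440 × R$105.21 = R$8,147,462.40.
Operating income = contribution − fixed costs = R$8,147,462.40 − R$4,866,600 = R$3,280,862.40.
DOL = contribution ÷ EBIT = R$8,147,462.40 ÷ R$3,280,862.40 = 2.4833.
%ΔEBIT = DOL × %ΔSales = 2.4833 × -9.1% = -22.6%.

-22.6%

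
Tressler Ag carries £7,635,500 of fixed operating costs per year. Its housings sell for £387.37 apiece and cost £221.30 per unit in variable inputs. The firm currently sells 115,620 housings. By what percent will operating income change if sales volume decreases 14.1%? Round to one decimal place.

-23.4%

At 115,620 units, contribution = 115,620 × £166.07 = £19,201,013.40.
EBIT = £19,201,013.40 − £7,635,500 = £11,565,513.40.
Degree of operating leverage = £19,201,013.40 / £11,565,513.40 = 1.6602.
%ΔEBIT = DOL × %ΔSales = 1.6602 × -14.1% = -23.4%.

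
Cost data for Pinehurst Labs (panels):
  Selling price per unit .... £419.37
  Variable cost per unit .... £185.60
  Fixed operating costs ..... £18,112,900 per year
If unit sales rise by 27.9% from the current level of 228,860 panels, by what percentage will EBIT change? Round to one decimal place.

+42.2%

Total contribution margin = 228,860 × £233.77 = £53,500,602.20.
Operating income = contribution − fixed costs = £53,500,602.20 − £18,112,900 = £35,387,702.20.
DOL = contribution ÷ EBIT = £53,500,602.20 ÷ £35,387,702.20 = 1.5118.
%ΔEBIT = DOL × %ΔSales = 1.5118 × +27.9% = +42.2%.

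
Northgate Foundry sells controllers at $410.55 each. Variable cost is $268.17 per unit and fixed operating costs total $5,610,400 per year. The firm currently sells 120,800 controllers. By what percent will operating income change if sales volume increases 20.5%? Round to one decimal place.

Total contribution margin = 120,800 × $142.38 = $17,199,504.00.
Subtracting fixed costs: EBIT = $17,199,504.00 − $5,610,400 = $11,589,104.00.
DOL = contribution ÷ EBIT = $17,199,504.00 ÷ $11,589,104.00 = 1.4841.
Operating income changes by 1.4841 × +20.5% = +30.4%.

+30.4%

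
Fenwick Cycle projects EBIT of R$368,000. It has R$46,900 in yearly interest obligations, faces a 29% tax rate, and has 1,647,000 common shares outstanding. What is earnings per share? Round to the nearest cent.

Interest = R$46,900.00, so EBT = R$368,000 − R$46,900.00 = R$321,100.00.
Net income = R$321,100.00 × (1 − 0.29) = R$227,981.00.
Per share: R$227,981.00 / 1,647,000 shares = R$0.14.

R$0.14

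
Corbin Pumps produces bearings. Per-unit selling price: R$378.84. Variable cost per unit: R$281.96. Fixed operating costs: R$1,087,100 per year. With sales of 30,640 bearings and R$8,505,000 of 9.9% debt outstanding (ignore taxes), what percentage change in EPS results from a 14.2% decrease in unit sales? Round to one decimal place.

-40.6%

Contribution at this volume is 30,640 × R$96.88 = R$2,968,403.20.
Operating income = contribution − fixed costs = R$2,968,403.20 − R$1,087,100 = R$1,881,303.20.
After interest of R$841,995.00, pre-tax earnings = R$1,039,308.20.
DCL = total CM / (EBIT − I) = R$2,968,403.20 / R$1,039,308.20 = 2.8561.
%ΔEPS = DCL × %ΔSales = 2.8561 × -14.2% = -40.6%.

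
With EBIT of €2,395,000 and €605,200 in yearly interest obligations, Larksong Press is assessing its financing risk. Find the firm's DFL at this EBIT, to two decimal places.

Annual interest charges come to €605,200.00.
Degree of financial leverage = EBIT / (EBIT − interest) = €2,395,000 / €1,789,800.00 = 1.3381.

1.34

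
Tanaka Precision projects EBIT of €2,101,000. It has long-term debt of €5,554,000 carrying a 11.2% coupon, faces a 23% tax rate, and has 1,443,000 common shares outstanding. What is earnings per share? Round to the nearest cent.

€0.79

Pre-tax income = €2,101,000 − €622,048.00 = €1,478,952.00.
After tax at 23%: net income = €1,478,952.00 × 0.77 = €1,138,793.04.
EPS = €1,138,793.04 ÷ 1,443,000 = €0.79.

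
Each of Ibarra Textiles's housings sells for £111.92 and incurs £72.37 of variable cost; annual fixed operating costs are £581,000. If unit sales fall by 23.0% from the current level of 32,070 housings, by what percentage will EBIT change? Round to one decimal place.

-42.4%

Contribution at this volume is 32,070 × £39.55 = £1,268,368.50.
EBIT = £1,268,368.50 − £581,000 = £687,368.50.
DOL = contribution ÷ EBIT = £1,268,368.50 ÷ £687,368.50 = 1.8453.
%ΔEBIT = DOL × %ΔSales = 1.8453 × -23.0% = -42.4%.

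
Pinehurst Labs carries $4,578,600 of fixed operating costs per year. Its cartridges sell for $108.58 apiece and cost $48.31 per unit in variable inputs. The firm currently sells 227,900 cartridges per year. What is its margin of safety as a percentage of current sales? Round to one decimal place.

66.7%

Each unit contributes $108.58 − $48.31 = $60.27. Break-even units = $4,578,600 ÷ $60.27 = 75,968.14; break-even revenue = 75,968.14 × $108.58 = $8,248,621.01.
Current sales = 227,900 × $108.58 = $24,745,382.00.
Margin of safety = ($24,745,382.00 − $8,248,621.01) ÷ $24,745,382.00 = 66.7%.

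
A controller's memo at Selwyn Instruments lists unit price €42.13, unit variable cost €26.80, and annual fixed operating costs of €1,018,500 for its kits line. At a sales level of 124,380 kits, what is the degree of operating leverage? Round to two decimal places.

2.15

At 124,380 units, contribution = 124,380 × €15.33 = €1,906,745.40.
Operating income = contribution − fixed costs = €1,906,745.40 − €1,018,500 = €888,245.40.
So DOL = total CM / EBIT = €1,906,745.40 / €888,245.40 = 2.1466.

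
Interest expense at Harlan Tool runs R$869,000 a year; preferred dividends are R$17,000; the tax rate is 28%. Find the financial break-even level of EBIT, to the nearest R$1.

Grossing the preferred dividend up to pre-tax terms: R$17,000 / (1 − 0.28) = R$23,611.11.
EPS = 0 when EBIT covers interest plus the pre-tax preferred burden: R$869,000 + R$23,611.11 = R$892,611.11.

R$892,611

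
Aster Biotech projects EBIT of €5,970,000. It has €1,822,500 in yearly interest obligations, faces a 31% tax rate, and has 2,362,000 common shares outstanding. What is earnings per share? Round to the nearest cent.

€1.21

Pre-tax income = €5,970,000 − €1,822,500.00 = €4,147,500.00.
After tax at 31%: net income = €4,147,500.00 × 0.69 = €2,861,775.00.
Per share: €2,861,775.00 / 2,362,000 shares = €1.21.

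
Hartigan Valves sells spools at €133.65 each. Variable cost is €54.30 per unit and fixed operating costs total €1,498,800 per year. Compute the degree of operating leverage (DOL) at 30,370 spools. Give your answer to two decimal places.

Total contribution margin = 30,370 × €79.35 = €2,409,859.50.
EBIT = €2,409,859.50 − €1,498,800 = €911,059.50.
So DOL = total CM / EBIT = €2,409,859.50 / €911,059.50 = 2.6451.

2.65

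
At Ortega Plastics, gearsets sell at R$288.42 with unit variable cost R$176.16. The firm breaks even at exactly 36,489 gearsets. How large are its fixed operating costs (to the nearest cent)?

R$4,096,255.14

Unit CM = price − variable cost = R$288.42 − R$176.16 = R$112.26.
Since BE = FC / CM, FC = 36,489 × R$112.26 = R$4,096,255.14.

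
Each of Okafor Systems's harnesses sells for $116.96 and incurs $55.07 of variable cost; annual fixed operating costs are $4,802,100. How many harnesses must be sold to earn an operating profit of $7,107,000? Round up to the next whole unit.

Each unit contributes $116.96 − $55.07 = $61.89.
Required volume = (fixed costs + target profit) ÷ CM = ($4,802,100 + $7,107,000) ÷ $61.89 = 192,423.65, so 192,424 harnesses.

192,424 harnesses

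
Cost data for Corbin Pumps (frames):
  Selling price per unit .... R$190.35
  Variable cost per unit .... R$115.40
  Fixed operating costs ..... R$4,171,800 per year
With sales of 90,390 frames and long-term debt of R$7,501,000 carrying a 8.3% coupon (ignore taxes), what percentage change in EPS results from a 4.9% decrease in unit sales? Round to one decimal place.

Contribution at this volume is 90,390 × R$74.95 = R$6,774,730.50.
Operating income = contribution − fixed costs = R$6,774,730.50 − R$4,171,800 = R$2,602,930.50.
After interest of R$622,583.00, pre-tax earnings = R$1,980,347.50.
Degree of combined leverage = contribution ÷ (EBIT − I) = R$6,774,730.50 ÷ R$1,980,347.50 = 3.4210.
EPS therefore changes by 3.4210 × (-4.9%) = -16.8%.

-16.8%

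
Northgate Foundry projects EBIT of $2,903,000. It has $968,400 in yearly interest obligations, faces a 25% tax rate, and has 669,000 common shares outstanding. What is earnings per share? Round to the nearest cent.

$2.17

Pre-tax income = $2,903,000 − $968,400.00 = $1,934,600.00.
Net income = $1,934,600.00 × (1 − 0.25) = $1,450,950.00.
Per share: $1,450,950.00 / 669,000 shares = $2.17.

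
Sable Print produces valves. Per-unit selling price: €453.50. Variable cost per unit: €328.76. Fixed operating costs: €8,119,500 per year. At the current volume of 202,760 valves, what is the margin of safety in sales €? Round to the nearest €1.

€62,432,715

Each unit contributes €453.50 − €328.76 = €124.74. Break-even units = €8,119,500 ÷ €124.74 = 65,091.39; break-even revenue = 65,091.39 × €453.50 = €29,518,945.41.
Actual sales revenue = 202,760 × €453.50 = €91,951,660.00.
Margin of safety = €91,951,660.00 − €29,518,945.41 = €62,432,715.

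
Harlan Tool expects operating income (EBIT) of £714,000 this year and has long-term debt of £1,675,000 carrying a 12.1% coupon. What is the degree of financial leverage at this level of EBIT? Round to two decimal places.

Annual interest charges come to £202,675.00.
DFL = EBIT ÷ (EBIT − I) = £714,000 ÷ (£714,000 − £202,675.00) = £714,000 ÷ £511,325.00 = 1.3964.

1.40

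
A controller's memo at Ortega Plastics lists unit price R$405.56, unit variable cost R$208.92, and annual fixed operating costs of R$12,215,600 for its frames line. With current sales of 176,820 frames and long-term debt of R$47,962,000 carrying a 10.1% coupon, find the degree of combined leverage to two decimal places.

Total contribution margin = 176,820 × R$196.64 = R$34,769,884.80.
Operating income = contribution − fixed costs = R$34,769,884.80 − R$12,215,600 = R$22,554,284.80. Interest = R$4,844,162.00, so EBIT − I = R$17,710,122.80.
DCL = contribution ÷ (EBIT − I) = R$34,769,884.80 ÷ R$17,710,122.80 = 1.9633.

1.96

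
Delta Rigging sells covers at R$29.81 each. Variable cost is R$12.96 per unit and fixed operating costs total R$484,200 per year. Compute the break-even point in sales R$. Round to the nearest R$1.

R$856,617

CM per unit = R$29.81 − R$12.96 = R$16.85; CM ratio = R$16.85 / R$29.81 = 0.5652.
Break-even revenue = fixed costs × price ÷ CM = R$484,200 × R$29.81 ÷ R$16.85 = R$856,617.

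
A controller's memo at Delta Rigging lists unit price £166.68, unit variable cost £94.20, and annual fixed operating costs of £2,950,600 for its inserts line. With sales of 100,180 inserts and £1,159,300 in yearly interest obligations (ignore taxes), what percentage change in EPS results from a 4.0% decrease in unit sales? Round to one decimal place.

-9.2%

At 100,180 units, contribution = 100,180 × £72.48 = £7,261,046.40.
Operating income = contribution − fixed costs = £7,261,046.40 − £2,950,600 = £4,310,446.40.
After interest of £1,159,300.00, pre-tax earnings = £3,151,146.40.
DCL = total CM / (EBIT − I) = £7,261,046.40 / £3,151,146.40 = 2.3043.
EPS therefore changes by 2.3043 × (-4.0%) = -9.2%.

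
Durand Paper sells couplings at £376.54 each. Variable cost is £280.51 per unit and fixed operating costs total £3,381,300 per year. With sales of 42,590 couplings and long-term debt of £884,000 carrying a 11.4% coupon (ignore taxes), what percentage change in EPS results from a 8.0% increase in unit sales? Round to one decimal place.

+53.8%

At 42,590 units, contribution = 42,590 × £96.03 = £4,089,917.70.
Subtracting fixed costs: EBIT = £4,089,917.70 − £3,381,300 = £708,617.70.
After interest of £100,776.00, pre-tax earnings = £607,841.70.
DCL = total CM / (EBIT − I) = £4,089,917.70 / £607,841.70 = 6.7286.
%ΔEPS = DCL × %ΔSales = 6.7286 × +8.0% = +53.8%.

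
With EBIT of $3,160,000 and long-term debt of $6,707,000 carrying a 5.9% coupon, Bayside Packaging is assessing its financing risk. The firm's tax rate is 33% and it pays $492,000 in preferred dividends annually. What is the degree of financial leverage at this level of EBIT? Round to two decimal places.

1.56

Interest = $395,713.00.
Preferred dividends grossed up pre-tax: $492,000 / (1 − 0.33) = $734,328.36.
DFL = EBIT ÷ [EBIT − I − D_p/(1−t)] = $3,160,000 ÷ [$3,160,000 − $395,713.00 − $734,328.36] = $3,160,000 ÷ $2,029,958.64 = 1.5567.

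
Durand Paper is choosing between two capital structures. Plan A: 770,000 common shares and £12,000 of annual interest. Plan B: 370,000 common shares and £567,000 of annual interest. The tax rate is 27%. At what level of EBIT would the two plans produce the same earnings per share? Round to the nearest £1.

£1,080,375

At indifference, (EBIT − 12,000)(1 − t)/770,000 = (EBIT − 567,000)(1 − t)/370,000.
Cancelling (1 − t) and cross-multiplying: 370,000·(EBIT − 12,000) = 770,000·(EBIT − 567,000).
Solving, EBIT = (567,000·770,000 − 12,000·370,000) / (770,000 − 370,000) = 432,150,000,000 / 400,000 = 1,080,375.00.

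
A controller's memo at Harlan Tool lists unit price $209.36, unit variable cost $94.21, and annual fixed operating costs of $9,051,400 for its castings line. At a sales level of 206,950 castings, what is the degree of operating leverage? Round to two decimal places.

At 206,950 units, contribution = 206,950 × $115.15 = $23,830,292.50.
Operating income = contribution − fixed costs = $23,830,292.50 − $9,051,400 = $14,778,892.50.
Degree of operating leverage = $23,830,292.50 / $14,778,892.50 = 1.6125.

1.61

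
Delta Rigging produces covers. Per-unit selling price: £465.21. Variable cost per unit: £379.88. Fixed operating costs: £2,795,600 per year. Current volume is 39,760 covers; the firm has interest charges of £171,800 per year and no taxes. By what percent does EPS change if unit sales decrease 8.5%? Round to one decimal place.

Contribution at this volume is 39,760 × £85.33 = £3,392,720.80.
Subtracting fixed costs: EBIT = £3,392,720.80 − £2,795,600 = £597,120.80.
Interest = £171,800.00, so EBIT − I = £425,320.80.
Degree of combined leverage = contribution ÷ (EBIT − I) = £3,392,720.80 ÷ £425,320.80 = 7.9769.
EPS therefore changes by 7.9769 × (-8.5%) = -67.8%.

-67.8%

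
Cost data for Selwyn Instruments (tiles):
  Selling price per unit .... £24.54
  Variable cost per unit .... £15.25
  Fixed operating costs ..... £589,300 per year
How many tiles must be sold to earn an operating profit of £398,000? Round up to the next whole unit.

Contribution margin per unit = £24.54 − £15.25 = £9.29.
Need Q such that Q × £9.29 − £589,300 = £398,000, i.e. Q = £987,300 / £9.29 = 106,275.57 → 106,276.

106,276 tiles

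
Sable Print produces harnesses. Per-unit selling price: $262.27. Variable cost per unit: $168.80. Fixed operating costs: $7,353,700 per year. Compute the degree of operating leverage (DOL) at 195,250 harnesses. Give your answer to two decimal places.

1.67

Total contribution margin = 195,250 × $93.47 = $18,250,017.50.
Operating income = contribution − fixed costs = $18,250,017.50 − $7,353,700 = $10,896,317.50.
Degree of operating leverage = $18,250,017.50 / $10,896,317.50 = 1.6749.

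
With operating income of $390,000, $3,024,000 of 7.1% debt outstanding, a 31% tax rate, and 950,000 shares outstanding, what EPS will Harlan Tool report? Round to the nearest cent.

Pre-tax income = $390,000 − $214,704.00 = $175,296.00.
Net income = $175,296.00 × (1 − 0.31) = $120,954.24.
Per share: $120,954.24 / 950,000 shares = $0.13.

$0.13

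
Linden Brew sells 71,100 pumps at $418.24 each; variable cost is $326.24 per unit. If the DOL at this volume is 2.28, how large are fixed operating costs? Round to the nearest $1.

$3,672,253

Total contribution margin = 71,100 × $92.00 = $6,541,200.00.
Since DOL = CM ÷ EBIT, EBIT = $6,541,200.00 ÷ 2.28 = $2,868,947.37.
Fixed costs = CM − EBIT = $6,541,200.00 − $2,868,947.37 = $3,672,253.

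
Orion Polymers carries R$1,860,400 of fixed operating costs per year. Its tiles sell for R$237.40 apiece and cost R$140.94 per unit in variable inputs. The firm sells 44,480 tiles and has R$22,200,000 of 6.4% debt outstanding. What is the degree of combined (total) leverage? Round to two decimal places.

Total contribution margin = 44,480 × R$96.46 = R$4,290,540.80.
Subtracting fixed costs: EBIT = R$4,290,540.80 − R$1,860,400 = R$2,430,140.80. Interest = R$1,420,800.00, so EBIT − I = R$1,009,340.80.
DCL = contribution ÷ (EBIT − I) = R$4,290,540.80 ÷ R$1,009,340.80 = 4.2508.

4.25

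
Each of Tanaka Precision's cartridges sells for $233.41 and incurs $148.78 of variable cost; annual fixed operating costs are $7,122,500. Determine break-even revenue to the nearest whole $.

$19,643,894

Contribution margin per unit = $233.41 − $148.78 = $84.63, a CM ratio of $84.63 ÷ $233.41 = 0.3626.
Break-even revenue = fixed costs × price ÷ CM = $7,122,500 × $233.41 ÷ $84.63 = $19,643,894.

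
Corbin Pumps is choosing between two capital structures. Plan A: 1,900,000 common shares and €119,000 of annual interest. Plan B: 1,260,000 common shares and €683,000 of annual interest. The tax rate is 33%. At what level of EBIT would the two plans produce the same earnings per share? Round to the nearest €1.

At indifference, (EBIT − 119,000)(1 − t)/1,900,000 = (EBIT − 683,000)(1 − t)/1,260,000.
The (1 − t) factor cancels: (EBIT − 119,000) × 1,260,000 = (EBIT − 683,000) × 1,900,000.
EBIT × (1,900,000 − 1,260,000) = 683,000 × 1,900,000 − 119,000 × 1,260,000 = 1,147,760,000,000, so EBIT = 1,147,760,000,000 ÷ 640,000 = 1,793,375.00.

€1,793,375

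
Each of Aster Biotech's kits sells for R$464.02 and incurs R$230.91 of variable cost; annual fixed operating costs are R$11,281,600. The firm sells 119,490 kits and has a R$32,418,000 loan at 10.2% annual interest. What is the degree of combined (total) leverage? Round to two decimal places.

2.10

At 119,490 units, contribution = 119,490 × R$233.11 = R$27,854,313.90.
Subtracting fixed costs: EBIT = R$27,854,313.90 − R$11,281,600 = R$16,572,713.90. Interest = R$3,306,636.00.
DOL = R$27,854,313.90 ÷ R$16,572,713.90 = 1.6807; DFL = R$16,572,713.90 ÷ R$13,266,077.90 = 1.2493.
DCL = DOL × DFL = 1.6807 × 1.2493 = 2.0997.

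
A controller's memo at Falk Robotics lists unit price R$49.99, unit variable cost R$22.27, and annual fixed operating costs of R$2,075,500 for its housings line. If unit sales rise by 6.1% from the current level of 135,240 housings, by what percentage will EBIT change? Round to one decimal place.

At 135,240 units, contribution = 135,240 × R$27.72 = R$3,748,852.80.
Subtracting fixed costs: EBIT = R$3,748,852.80 − R$2,075,500 = R$1,673,352.80.
Degree of operating leverage = R$3,748,852.80 / R$1,673,352.80 = 2.2403.
%ΔEBIT = DOL × %ΔSales = 2.2403 × +6.1% = +13.7%.

+13.7%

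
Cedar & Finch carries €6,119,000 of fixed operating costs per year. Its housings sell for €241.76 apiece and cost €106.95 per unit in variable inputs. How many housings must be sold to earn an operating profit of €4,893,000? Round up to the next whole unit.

Unit CM = price − variable cost = €241.76 − €106.95 = €134.81.
Required volume = (fixed costs + target profit) ÷ CM = (€6,119,000 + €4,893,000) ÷ €134.81 = 81,685.33, so 81,686 housings.

81,686 housings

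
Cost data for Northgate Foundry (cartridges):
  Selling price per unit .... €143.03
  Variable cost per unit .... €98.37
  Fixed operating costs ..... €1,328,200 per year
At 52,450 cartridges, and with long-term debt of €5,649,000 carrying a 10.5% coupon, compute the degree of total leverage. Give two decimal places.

At 52,450 units, contribution = 52,450 × €44.66 = €2,342,417.00.
Operating income = contribution − fixed costs = €2,342,417.00 − €1,328,200 = €1,014,217.00. Interest = €593,145.00.
DOL = €2,342,417.00 ÷ €1,014,217.00 = 2.3096; DFL = €1,014,217.00 ÷ €421,072.00 = 2.4087.
Combined leverage = 2.3096 × 2.4087 = 5.5631.

5.56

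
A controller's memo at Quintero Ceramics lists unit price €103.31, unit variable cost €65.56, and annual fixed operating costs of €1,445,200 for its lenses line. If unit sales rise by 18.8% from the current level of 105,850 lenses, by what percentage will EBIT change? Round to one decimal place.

Total contribution margin = 105,850 × €37.75 = €3,995,837.50.
Operating income = contribution − fixed costs = €3,995,837.50 − €1,445,200 = €2,550,637.50.
So DOL = total CM / EBIT = €3,995,837.50 / €2,550,637.50 = 1.5666.
So EBIT moves 1.5666 × (+18.8%) = +29.5%.

+29.5%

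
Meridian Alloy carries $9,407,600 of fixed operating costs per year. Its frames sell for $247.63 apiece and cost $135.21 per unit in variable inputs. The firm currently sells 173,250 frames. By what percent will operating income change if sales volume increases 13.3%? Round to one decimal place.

Total contribution margin = 173,250 × $112.42 = $19,476,765.00.
Operating income = contribution − fixed costs = $19,476,765.00 − $9,407,600 = $10,069,165.00.
DOL = contribution ÷ EBIT = $19,476,765.00 ÷ $10,069,165.00 = 1.9343.
So EBIT moves 1.9343 × (+13.3%) = +25.7%.

+25.7%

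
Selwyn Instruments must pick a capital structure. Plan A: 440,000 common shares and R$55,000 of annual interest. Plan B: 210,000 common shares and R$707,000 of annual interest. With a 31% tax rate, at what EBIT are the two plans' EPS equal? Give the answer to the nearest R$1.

R$1,302,304

At indifference, (EBIT − 55,000)(1 − t)/440,000 = (EBIT − 707,000)(1 − t)/210,000.
Cancelling (1 − t) and cross-multiplying: 210,000·(EBIT − 55,000) = 440,000·(EBIT − 707,000).
EBIT × (440,000 − 210,000) = 707,000 × 440,000 − 55,000 × 210,000 = 299,530,000,000, so EBIT = 299,530,000,000 ÷ 230,000 = 1,302,304.35.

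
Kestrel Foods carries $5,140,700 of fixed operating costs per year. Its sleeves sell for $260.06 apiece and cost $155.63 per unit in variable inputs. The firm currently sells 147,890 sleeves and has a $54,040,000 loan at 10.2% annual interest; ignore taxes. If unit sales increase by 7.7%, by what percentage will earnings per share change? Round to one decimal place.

+24.8%

Total contribution margin = 147,890 × $104.43 = $15,444,152.70.
Operating income = contribution − fixed costs = $15,444,152.70 − $5,140,700 = $10,303,452.70.
Interest = $5,512,080.00, so EBIT − I = $4,791,372.70.
Degree of combined leverage = contribution ÷ (EBIT − I) = $15,444,152.70 ÷ $4,791,372.70 = 3.2233.
EPS therefore changes by 3.2233 × (+7.7%) = +24.8%.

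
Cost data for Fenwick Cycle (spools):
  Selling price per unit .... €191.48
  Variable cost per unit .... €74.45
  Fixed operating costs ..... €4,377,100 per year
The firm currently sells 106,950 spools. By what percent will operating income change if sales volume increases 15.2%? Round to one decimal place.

Contribution at this volume is 106,950 × €117.03 = €12,516,358.50.
EBIT = €12,516,358.50 − €4,377,100 = €8,139,258.50.
Degree of operating leverage = €12,516,358.50 / €8,139,258.50 = 1.5378.
Operating income changes by 1.5378 × +15.2% = +23.4%.

+23.4%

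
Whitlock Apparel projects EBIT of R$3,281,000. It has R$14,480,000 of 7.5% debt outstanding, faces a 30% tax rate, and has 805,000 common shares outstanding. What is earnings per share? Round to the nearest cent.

R$1.91

Pre-tax income = R$3,281,000 − R$1,086,000.00 = R$2,195,000.00.
Net income = R$2,195,000.00 × (1 − 0.30) = R$1,536,500.00.
Per share: R$1,536,500.00 / 805,000 shares = R$1.91.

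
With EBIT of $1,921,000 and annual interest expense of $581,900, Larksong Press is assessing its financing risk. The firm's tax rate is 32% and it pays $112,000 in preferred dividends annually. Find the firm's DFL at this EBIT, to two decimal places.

Interest = $581,900.00.
Preferred dividends grossed up pre-tax: $112,000 / (1 − 0.32) = $164,705.88.
DFL = EBIT ÷ [EBIT − I − D_p/(1−t)] = $1,921,000 ÷ [$1,921,000 − $581,900.00 − $164,705.88] = $1,921,000 ÷ $1,174,394.12 = 1.6357.

1.64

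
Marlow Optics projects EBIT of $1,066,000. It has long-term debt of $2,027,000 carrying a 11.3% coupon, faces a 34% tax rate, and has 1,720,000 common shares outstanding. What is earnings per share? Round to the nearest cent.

$0.32

Pre-tax income = $1,066,000 − $229,051.00 = $836,949.00.
After tax at 34%: net income = $836,949.00 × 0.66 = $552,386.34.
Per share: $552,386.34 / 1,720,000 shares = $0.32.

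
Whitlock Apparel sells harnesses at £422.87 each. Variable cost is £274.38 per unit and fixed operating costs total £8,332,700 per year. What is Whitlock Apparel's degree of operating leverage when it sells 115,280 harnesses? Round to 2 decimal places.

At 115,280 units, contribution = 115,280 × £148.49 = £17,117,927.20.
Operating income = contribution − fixed costs = £17,117,927.20 − £8,332,700 = £8,785,227.20.
So DOL = total CM / EBIT = £17,117,927.20 / £8,785,227.20 = 1.9485.

1.95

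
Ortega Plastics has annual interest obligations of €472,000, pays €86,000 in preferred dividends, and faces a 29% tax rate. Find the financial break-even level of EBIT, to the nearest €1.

Preferred dividends are paid after tax, so their pre-tax equivalent is €86,000 ÷ (1 − 0.29) = €121,126.76.
Financial break-even EBIT = interest + D_p ÷ (1 − t) = €472,000 + €121,126.76 = €593,126.76.

€593,127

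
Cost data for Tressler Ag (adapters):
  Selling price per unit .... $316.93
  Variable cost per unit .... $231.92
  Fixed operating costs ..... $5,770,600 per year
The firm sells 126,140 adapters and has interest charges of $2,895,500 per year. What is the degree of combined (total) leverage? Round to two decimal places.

5.21

Contribution at this volume is 126,140 × $85.01 = $10,723,161.40.
Subtracting fixed costs: EBIT = $10,723,161.40 − $5,770,600 = $4,952,561.40. Interest = $2,895,500.00, so EBIT − I = $2,057,061.40.
DCL = contribution ÷ (EBIT − I) = $10,723,161.40 ÷ $2,057,061.40 = 5.2129.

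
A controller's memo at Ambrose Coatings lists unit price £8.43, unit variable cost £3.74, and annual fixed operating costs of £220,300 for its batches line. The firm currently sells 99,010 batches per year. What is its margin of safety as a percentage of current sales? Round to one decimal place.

Unit CM = price − variable cost = £8.43 − £3.74 = £4.69. Break-even units = £220,300 ÷ £4.69 = 46,972.28; break-even revenue = 46,972.28 × £8.43 = £395,976.33.
Actual sales revenue = 99,010 × £8.43 = £834,654.30.
Margin of safety = (£834,654.30 − £395,976.33) ÷ £834,654.30 = 52.6%.

52.6%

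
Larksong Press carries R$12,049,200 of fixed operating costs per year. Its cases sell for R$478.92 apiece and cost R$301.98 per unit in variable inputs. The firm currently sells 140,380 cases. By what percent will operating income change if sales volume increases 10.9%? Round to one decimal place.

+21.2%

Total contribution margin = 140,380 × R$176.94 = R$24,838,837.20.
EBIT = R$24,838,837.20 − R$12,049,200 = R$12,789,637.20.
Degree of operating leverage = R$24,838,837.20 / R$12,789,637.20 = 1.9421.
%ΔEBIT = DOL × %ΔSales = 1.9421 × +10.9% = +21.2%.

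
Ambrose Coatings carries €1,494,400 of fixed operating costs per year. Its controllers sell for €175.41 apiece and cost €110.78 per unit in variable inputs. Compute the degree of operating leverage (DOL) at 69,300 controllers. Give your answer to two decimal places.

1.50

At 69,300 units, contribution = 69,300 × €64.63 = €4,478,859.00.
Operating income = contribution − fixed costs = €4,478,859.00 − €1,494,400 = €2,984,459.00.
So DOL = total CM / EBIT = €4,478,859.00 / €2,984,459.00 = 1.5007.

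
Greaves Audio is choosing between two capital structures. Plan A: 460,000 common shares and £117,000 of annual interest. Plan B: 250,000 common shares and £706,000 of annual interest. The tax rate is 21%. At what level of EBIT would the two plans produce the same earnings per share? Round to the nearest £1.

Set EPS_A = EPS_B: (EBIT − £117,000)(1 − 0.21) ÷ 460,000 = (EBIT − £706,000)(1 − 0.21) ÷ 250,000.
The (1 − t) factor cancels: (EBIT − 117,000) × 250,000 = (EBIT − 706,000) × 460,000.
Solving, EBIT = (706,000·460,000 − 117,000·250,000) / (460,000 − 250,000) = 295,510,000,000 / 210,000 = 1,407,190.48.

£1,407,190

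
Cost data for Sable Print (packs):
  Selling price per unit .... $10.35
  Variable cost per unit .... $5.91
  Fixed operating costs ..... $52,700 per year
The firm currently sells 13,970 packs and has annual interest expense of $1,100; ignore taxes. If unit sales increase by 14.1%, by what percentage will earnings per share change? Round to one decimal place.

Total contribution margin = 13,970 × $4.44 = $62,026.80.
EBIT = $62,026.80 − $52,700 = $9,326.80.
Interest = $1,100.00, so EBIT − I = $8,226.80.
Degree of combined leverage = contribution ÷ (EBIT − I) = $62,026.80 ÷ $8,226.80 = 7.5396.
%ΔEPS = DCL × %ΔSales = 7.5396 × +14.1% = +106.3%.

+106.3%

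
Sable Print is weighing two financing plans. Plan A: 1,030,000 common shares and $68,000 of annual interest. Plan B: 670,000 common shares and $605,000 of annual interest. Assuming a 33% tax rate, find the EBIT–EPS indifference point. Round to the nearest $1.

$1,604,417

At indifference, (EBIT − 68,000)(1 − t)/1,030,000 = (EBIT − 605,000)(1 − t)/670,000.
The (1 − t) factor cancels: (EBIT − 68,000) × 670,000 = (EBIT − 605,000) × 1,030,000.
EBIT × (1,030,000 − 670,000) = 605,000 × 1,030,000 − 68,000 × 670,000 = 577,590,000,000, so EBIT = 577,590,000,000 ÷ 360,000 = 1,604,416.67.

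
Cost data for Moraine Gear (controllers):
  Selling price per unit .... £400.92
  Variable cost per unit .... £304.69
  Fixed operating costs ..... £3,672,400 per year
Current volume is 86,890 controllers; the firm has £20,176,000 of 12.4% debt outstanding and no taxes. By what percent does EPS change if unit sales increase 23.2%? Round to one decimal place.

+88.7%

At 86,890 units, contribution = 86,890 × £96.23 = £8,361,424.70.
Subtracting fixed costs: EBIT = £8,361,424.70 − £3,672,400 = £4,689,024.70.
Interest = £2,501,824.00, so EBIT − I = £2,187,200.70.
Degree of combined leverage = contribution ÷ (EBIT − I) = £8,361,424.70 ÷ £2,187,200.70 = 3.8229.
%ΔEPS = DCL × %ΔSales = 3.8229 × +23.2% = +88.7%.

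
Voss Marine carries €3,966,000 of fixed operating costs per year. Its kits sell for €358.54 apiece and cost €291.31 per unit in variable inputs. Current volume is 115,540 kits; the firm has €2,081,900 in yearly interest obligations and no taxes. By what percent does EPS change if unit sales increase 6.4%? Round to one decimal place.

+28.9%

Contribution at this volume is 115,540 × €67.23 = €7,767,754.20.
Operating income = contribution − fixed costs = €7,767,754.20 − €3,966,000 = €3,801,754.20.
After interest of €2,081,900.00, pre-tax earnings = €1,719,854.20.
Degree of combined leverage = contribution ÷ (EBIT − I) = €7,767,754.20 ÷ €1,719,854.20 = 4.5165.
EPS therefore changes by 4.5165 × (+6.4%) = +28.9%.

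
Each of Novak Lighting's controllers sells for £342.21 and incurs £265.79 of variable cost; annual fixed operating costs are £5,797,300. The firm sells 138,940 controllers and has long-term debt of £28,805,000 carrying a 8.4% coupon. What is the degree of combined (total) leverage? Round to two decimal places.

4.42

Total contribution margin = 138,940 × £76.42 = £10,617,794.80.
EBIT = £10,617,794.80 − £5,797,300 = £4,820,494.80. Interest = £2,419,620.00.
DOL = £10,617,794.80 ÷ £4,820,494.80 = 2.2026; DFL = £4,820,494.80 ÷ £2,400,874.80 = 2.0078.
Combined leverage = 2.2026 × 2.0078 = 4.4224.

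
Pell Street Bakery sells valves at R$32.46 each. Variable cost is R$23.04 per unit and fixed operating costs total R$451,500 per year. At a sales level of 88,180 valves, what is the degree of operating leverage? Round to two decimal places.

2.19

Contribution at this volume is 88,180 × R$9.42 = R$830,655.60.
EBIT = R$830,655.60 − R$451,500 = R$379,155.60.
DOL = contribution ÷ EBIT = R$830,655.60 ÷ R$379,155.60 = 2.1908.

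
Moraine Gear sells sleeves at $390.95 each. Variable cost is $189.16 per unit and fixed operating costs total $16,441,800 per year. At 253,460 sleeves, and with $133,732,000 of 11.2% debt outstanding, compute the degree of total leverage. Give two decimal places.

Contribution at this volume is 253,460 × $201.79 = $51,145,693.40.
Operating income = contribution − fixed costs = $51,145,693.40 − $16,441,800 = $34,703,893.40. Interest = $14,977,984.00.
DOL = $51,145,693.40 ÷ $34,703,893.40 = 1.4738; DFL = $34,703,893.40 ÷ $19,725,909.40 = 1.7593.
Combined leverage = 1.4738 × 1.7593 = 2.5929.

2.59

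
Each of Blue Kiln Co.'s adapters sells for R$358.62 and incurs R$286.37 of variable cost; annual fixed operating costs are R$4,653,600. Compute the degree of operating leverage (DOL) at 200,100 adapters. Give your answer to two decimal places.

1.47

At 200,100 units, contribution = 200,100 × R$72.25 = R$14,457,225.00.
EBIT = R$14,457,225.00 − R$4,653,600 = R$9,803,625.00.
DOL = contribution ÷ EBIT = R$14,457,225.00 ÷ R$9,803,625.00 = 1.4747.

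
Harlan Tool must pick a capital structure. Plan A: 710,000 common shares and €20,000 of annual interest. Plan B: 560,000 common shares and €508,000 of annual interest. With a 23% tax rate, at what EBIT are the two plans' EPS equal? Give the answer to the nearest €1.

At indifference, (EBIT − 20,000)(1 − t)/710,000 = (EBIT − 508,000)(1 − t)/560,000.
The (1 − t) factor cancels: (EBIT − 20,000) × 560,000 = (EBIT − 508,000) × 710,000.
EBIT × (710,000 − 560,000) = 508,000 × 710,000 − 20,000 × 560,000 = 349,480,000,000, so EBIT = 349,480,000,000 ÷ 150,000 = 2,329,866.67.

€2,329,867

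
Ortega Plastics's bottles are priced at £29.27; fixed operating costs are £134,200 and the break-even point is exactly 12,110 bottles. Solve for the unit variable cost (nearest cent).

Contribution per unit must be FC / Q = £134,200 / 12,110 = £11.0818.
Hence VC = price − CM = £29.27 − £11.0818 = £18.19.

£18.19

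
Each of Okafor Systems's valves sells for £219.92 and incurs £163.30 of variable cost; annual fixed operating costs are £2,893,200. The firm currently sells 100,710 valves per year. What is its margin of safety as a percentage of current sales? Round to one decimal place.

49.3%

Each unit contributes £219.92 − £163.30 = £56.62. Break-even units = £2,893,200 ÷ £56.62 = 51,098.55; break-even revenue = 51,098.55 × £219.92 = £11,237,593.50.
Current sales = 100,710 × £219.92 = £22,148,143.20.
Margin of safety = (£22,148,143.20 − £11,237,593.50) ÷ £22,148,143.20 = 49.3%.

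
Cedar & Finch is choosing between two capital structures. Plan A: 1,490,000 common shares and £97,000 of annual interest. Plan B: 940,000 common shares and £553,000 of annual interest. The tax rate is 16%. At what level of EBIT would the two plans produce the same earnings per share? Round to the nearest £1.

£1,332,345

At indifference, (EBIT − 97,000)(1 − t)/1,490,000 = (EBIT − 553,000)(1 − t)/940,000.
Cancelling (1 − t) and cross-multiplying: 940,000·(EBIT − 97,000) = 1,490,000·(EBIT − 553,000).
EBIT × (1,490,000 − 940,000) = 553,000 × 1,490,000 − 97,000 × 940,000 = 732,790,000,000, so EBIT = 732,790,000,000 ÷ 550,000 = 1,332,345.45.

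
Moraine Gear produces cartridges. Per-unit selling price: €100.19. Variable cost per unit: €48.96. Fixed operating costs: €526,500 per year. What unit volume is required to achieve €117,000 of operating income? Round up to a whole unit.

12,561 cartridges

Each unit contributes €100.19 − €48.96 = €51.23.
Units = (FC + target) / CM = (€526,500 + €117,000) / €51.23 = 12,561.00, so 12,561 cartridges.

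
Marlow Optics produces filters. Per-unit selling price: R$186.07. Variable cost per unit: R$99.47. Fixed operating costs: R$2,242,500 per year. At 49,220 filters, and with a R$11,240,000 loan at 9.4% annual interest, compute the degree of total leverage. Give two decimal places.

4.42

Contribution at this volume is 49,220 × R$86.60 = R$4,262,452.00.
EBIT = R$4,262,452.00 − R$2,242,500 = R$2,019,952.00. Interest = R$1,056,560.00, so EBIT − I = R$963,392.00.
DCL = contribution ÷ (EBIT − I) = R$4,262,452.00 ÷ R$963,392.00 = 4.4244.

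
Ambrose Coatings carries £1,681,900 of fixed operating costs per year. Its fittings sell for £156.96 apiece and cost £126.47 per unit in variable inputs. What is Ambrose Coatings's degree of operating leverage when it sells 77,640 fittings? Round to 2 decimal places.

3.45

Contribution at this volume is 77,640 × £30.49 = £2,367,243.60.
EBIT = £2,367,243.60 − £1,681,900 = £685,343.60.
Degree of operating leverage = £2,367,243.60 / £685,343.60 = 3.4541.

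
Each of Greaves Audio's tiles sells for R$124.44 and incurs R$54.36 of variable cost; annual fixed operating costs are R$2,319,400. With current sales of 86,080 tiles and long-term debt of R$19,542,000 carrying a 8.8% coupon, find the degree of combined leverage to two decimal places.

3.03

Contribution at this volume is 86,080 × R$70.08 = R$6,032,486.40.
EBIT = R$6,032,486.40 − R$2,319,400 = R$3,713,086.40. Interest = R$1,719,696.00, so EBIT − I = R$1,993,390.40.
Degree of total leverage = total CM / (EBIT − interest) = R$6,032,486.40 / R$1,993,390.40 = 3.0262.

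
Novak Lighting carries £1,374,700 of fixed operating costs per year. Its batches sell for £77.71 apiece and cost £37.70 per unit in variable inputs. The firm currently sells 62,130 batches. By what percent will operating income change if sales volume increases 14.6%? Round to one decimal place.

+32.7%

At 62,130 units, contribution = 62,130 × £40.01 = £2,485,821.30.
Subtracting fixed costs: EBIT = £2,485,821.30 − £1,374,700 = £1,111,121.30.
So DOL = total CM / EBIT = £2,485,821.30 / £1,111,121.30 = 2.2372.
Operating income changes by 2.2372 × +14.6% = +32.7%.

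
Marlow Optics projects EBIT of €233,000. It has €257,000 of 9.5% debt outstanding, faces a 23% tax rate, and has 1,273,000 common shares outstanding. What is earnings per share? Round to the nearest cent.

Pre-tax income = €233,000 − €24,415.00 = €208,585.00.
Net income = €208,585.00 × (1 − 0.23) = €160,610.45.
Per share: €160,610.45 / 1,273,000 shares = €0.13.

€0.13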